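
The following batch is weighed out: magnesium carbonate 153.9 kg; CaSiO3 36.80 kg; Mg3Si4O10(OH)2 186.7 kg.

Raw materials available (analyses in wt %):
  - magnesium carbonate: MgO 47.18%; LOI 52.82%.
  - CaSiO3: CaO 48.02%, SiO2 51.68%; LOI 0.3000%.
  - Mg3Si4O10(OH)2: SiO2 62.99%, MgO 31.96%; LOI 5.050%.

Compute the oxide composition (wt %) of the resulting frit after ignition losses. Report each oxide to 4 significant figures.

Glass mass = 286.6 kg (batch 377.4 − LOI 90.83).
Composition: CaO 6.166%, SiO2 47.67%, MgO 46.16%

Rounding to four significant figures applies to each intermediate as shown; all arithmetic maintains full float precision in every operation — every reported number takes a single rounding; the derived quantities, including the totals, three oxide percentages, the yield, LOI, net glass mass, are rebuilt starting from the weights for 286.6 kg of glass at full precision, as given in the question or the answer.
Mass of each oxide from the mix:
  CaO: 36.80·0.4802 = 17.67 kg
  SiO2: 36.80·0.5168 + 186.7·0.6299 = 136.6 kg
  MgO: 153.9·0.4718 + 186.7·0.3196 = 132.3 kg
LOI: 153.9·0.5282 + 36.80·0.003000 + 186.7·0.05050 = 90.83 kg
batch − LOI leaves glass = 377.4 − 90.83 = 286.6 kg (matching Σ of the oxides)
wt % = oxide mass / glass mass × 100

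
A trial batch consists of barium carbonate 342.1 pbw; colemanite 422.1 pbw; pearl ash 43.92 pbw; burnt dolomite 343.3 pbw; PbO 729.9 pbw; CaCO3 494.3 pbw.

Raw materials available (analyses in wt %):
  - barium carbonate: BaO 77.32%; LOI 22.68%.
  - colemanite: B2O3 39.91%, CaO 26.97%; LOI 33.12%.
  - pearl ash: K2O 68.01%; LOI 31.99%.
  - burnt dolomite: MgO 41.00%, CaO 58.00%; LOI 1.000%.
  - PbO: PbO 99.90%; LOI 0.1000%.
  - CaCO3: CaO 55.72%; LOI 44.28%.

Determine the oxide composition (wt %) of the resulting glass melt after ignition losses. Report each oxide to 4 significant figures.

Glass mass = 1921 pbw (batch 2376 − LOI 454.5).
Composition: B2O3 8.769%, K2O 1.555%, BaO 13.77%, MgO 7.327%, CaO 30.63%, PbO 37.96%

Each numeric step maintains full float precision in all steps. In-progress results are printed rounded to four significant figures on the page. Exactly one rounding is applied to every reported figure — derived quantities are computed from the batch weights for 1921 pbw of glass in full float precision (the six compositions, totals, net glass mass, LOI, yield) exactly as printed in the problem or answer text.
Per-oxide mass from batch:
  B2O3: 422.1·0.3991 = 168.5 pbw
  K2O: 43.92·0.6801 = 29.87 pbw
  BaO: 342.1·0.7732 = 264.5 pbw
  MgO: 343.3·0.4100 = 140.8 pbw
  CaO: 422.1·0.2697 + 343.3·0.5800 + 494.3·0.5572 = 588.4 pbw
  PbO: 729.9·0.9990 = 729.2 pbw
LOI: 342.1·0.2268 + 422.1·0.3312 + 43.92·0.3199 + 343.3·0.01000 + 729.9·0.001000 + 494.3·0.4428 = 454.5 pbw
batch − LOI leaves glass = 2376 − 454.5 = 1921 pbw (consistent with Σ oxide mass)
percent by weight: oxide/glass ×100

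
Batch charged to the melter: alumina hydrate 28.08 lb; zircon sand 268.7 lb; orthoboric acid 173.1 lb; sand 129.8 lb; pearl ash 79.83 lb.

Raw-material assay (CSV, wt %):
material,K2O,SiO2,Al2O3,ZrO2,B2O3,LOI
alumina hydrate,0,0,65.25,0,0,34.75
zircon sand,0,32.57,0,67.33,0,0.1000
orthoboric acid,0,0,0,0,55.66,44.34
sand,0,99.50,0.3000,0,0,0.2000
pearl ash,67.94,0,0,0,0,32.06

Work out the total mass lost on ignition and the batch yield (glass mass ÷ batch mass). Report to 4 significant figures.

The intermediate values are displayed rounded to 4 significant digits when written out. Every computation holds exact precision all the way through. Each reported number takes a single rounding — all derived quantities are computed starting from the weights at 566.9 lb of glass at exact precision (LOI, the totals, the yield, the five compositions, net glass mass) precisely as stated by problem or answer.
Each material's LOI contribution:
  alumina hydrate: 28.08 × 0.3475 = 9.758 lb
  zircon sand: 268.7 × 0.001000 = 0.2687 lb
  orthoboric acid: 173.1 × 0.4434 = 76.75 lb
  sand: 129.8 × 0.002000 = 0.2596 lb
  pearl ash: 79.83 × 0.3206 = 25.59 lb
Total LOI = 112.6 lb
Glass = batch − LOI = 679.5 − 112.6 = 566.9 lb

LOI loss = 112.6 lb; glass = 566.9 lb; yield = 83.42%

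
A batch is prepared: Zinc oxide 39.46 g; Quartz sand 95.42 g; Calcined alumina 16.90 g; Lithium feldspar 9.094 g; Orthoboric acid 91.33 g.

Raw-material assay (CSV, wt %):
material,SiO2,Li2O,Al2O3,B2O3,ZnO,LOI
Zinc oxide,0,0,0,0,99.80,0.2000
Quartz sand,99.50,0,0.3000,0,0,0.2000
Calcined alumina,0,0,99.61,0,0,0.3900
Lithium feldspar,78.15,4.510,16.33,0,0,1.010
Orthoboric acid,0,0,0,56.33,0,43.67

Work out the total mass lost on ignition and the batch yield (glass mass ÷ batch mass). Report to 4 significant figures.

LOI loss = 40.31 g; glass = 211.9 g; yield = 84.02%

The whole derivation runs at exact precision in every operation; working values appear, rounded to four significant digits, within the worked lines — every reported number is rounded only once — the derived quantities (LOI, totals, glass mass, five oxide percentages, the yield) are recomputed from the weighed amounts for 211.9 g of glass at full precision, as they appear in the question or the answer.
Material-by-material LOI:
  Zinc oxide: 39.46 × 0.002000 = 0.07892 g
  Quartz sand: 95.42 × 0.002000 = 0.1908 g
  Calcined alumina: 16.90 × 0.003900 = 0.06591 g
  Lithium feldspar: 9.094 × 0.01010 = 0.09185 g
  Orthoboric acid: 91.33 × 0.4367 = 39.88 g
Total LOI = 40.31 g
Glass = batch − LOI = 252.2 − 40.31 = 211.9 g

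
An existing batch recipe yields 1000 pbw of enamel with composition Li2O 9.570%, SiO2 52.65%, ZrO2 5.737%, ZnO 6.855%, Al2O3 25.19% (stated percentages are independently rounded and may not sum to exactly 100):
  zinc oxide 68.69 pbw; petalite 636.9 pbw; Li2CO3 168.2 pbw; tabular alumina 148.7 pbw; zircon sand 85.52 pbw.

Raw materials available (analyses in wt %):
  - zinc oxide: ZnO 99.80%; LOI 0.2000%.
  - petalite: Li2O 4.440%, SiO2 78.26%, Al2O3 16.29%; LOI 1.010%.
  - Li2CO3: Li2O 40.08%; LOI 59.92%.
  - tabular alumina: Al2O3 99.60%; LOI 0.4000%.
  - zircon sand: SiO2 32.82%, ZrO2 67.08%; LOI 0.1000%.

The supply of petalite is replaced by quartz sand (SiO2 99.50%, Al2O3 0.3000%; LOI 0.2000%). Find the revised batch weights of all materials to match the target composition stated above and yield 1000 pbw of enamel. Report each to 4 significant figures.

Every computation maintains exact precision through every step. Working values appear, rounded to 4 significant digits, at each printed step; each reported value is rounded just once; the derived quantities (the yield, the five compositions, LOI, glass mass, totals) are recomputed starting from the weights on 1000 pbw of glass in full precision as quoted within the question or the answer.
The oxide mass targets at 1000 pbw enamel:
  Li2O: 9.570% × 1000 = 95.70 pbw
  SiO2: 52.65% × 1000 = 526.5 pbw
  ZrO2: 5.737% × 1000 = 57.37 pbw
  ZnO: 6.855% × 1000 = 68.55 pbw
  Al2O3: 25.19% × 1000 = 251.9 pbw
Sums-versus-targets review using the reported weights, versus the basis set out (sums match the target masses within answer rounding):
  Li2O: 238.8·0.4008 = 95.71 pbw (target 95.70 pbw)
  SiO2: 500.9·0.9950 + 85.52·0.3282 = 526.5 pbw (target 526.5 pbw)
  ZrO2: 85.52·0.6708 = 57.37 pbw (target 57.37 pbw)
  ZnO: 68.69·0.9980 = 68.55 pbw (target 68.55 pbw)
  Al2O3: 500.9·0.003000 + 251.4·0.9960 = 251.9 pbw (target 251.9 pbw)
Mass balance on the glass: whole batch net of LOI = 1000 pbw (the targets, summed, come to 1000 pbw; stated basis 1000 pbw — any gap is answer rounding).
Total batch = Σ batch = 1145 pbw; ignition loss, Σ(batch × LOI) = 145.3 pbw; yield = glass ÷ total batch = 87.31%.

Revised batch per 1000 pbw enamel:
  zinc oxide: 68.69 pbw
  quartz sand: 500.9 pbw
  Li2CO3: 238.8 pbw
  tabular alumina: 251.4 pbw
  zircon sand: 85.52 pbw
Total batch = 1145 pbw; LOI loss = 145.3 pbw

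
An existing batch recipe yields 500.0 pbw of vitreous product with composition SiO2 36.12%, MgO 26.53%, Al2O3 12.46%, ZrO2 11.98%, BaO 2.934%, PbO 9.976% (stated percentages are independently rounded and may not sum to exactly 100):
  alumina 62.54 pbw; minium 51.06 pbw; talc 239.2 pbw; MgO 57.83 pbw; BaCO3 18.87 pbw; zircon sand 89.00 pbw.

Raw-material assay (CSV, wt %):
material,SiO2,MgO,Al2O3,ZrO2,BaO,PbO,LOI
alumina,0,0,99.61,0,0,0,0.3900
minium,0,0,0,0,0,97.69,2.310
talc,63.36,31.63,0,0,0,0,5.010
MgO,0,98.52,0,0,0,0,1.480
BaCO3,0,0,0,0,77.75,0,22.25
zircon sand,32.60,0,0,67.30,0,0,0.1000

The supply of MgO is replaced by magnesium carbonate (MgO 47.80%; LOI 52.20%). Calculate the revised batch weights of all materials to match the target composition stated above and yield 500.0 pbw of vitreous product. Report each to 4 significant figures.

The working math runs at exact precision all the way through; in-progress results are shown, with 4-significant-figure rounding, at each printed step; each reported number is rounded just once. Derived quantities (LOI, totals, glass mass, six oxide percentages, the yield) are re-derived in full float precision from the weighed amounts at 500.0 pbw of glass as given in the problem or answer text.
Target masses of each oxide per 500.0 pbw vitreous product:
  SiO2: 36.12% × 500.0 = 180.6 pbw
  MgO: 26.53% × 500.0 = 132.6 pbw
  Al2O3: 12.46% × 500.0 = 62.30 pbw
  ZrO2: 11.98% × 500.0 = 59.90 pbw
  BaO: 2.934% × 500.0 = 14.67 pbw
  PbO: 9.976% × 500.0 = 49.88 pbw
Mass-balance tally per oxide per the reported batch figures, against the basis in use (sums match the target masses net of answer rounding effects):
  SiO2: 239.2·0.6336 + 89.00·0.3260 = 180.6 pbw (target 180.6 pbw)
  MgO: 239.2·0.3163 + 119.2·0.4780 = 132.6 pbw (target 132.6 pbw)
  Al2O3: 62.54·0.9961 = 62.30 pbw (target 62.30 pbw)
  ZrO2: 89.00·0.6730 = 59.90 pbw (target 59.90 pbw)
  BaO: 18.87·0.7775 = 14.67 pbw (target 14.67 pbw)
  PbO: 51.06·0.9769 = 49.88 pbw (target 49.88 pbw)
Glass mass check: total batch − LOI = 500.0 pbw (per-oxide target masses sum to 500.0 pbw; versus the stated basis of 500.0 pbw — a pure rounding effect).
Adding the batch up: Σ batch = 579.9 pbw; ignition loss, Σ(batch × LOI) = 79.92 pbw; as yield: glass ÷ batch → 86.22%.

Revised batch per 500.0 pbw vitreous product:
  alumina: 62.54 pbw
  minium: 51.06 pbw
  talc: 239.2 pbw
  magnesium carbonate: 119.2 pbw
  BaCO3: 18.87 pbw
  zircon sand: 89.00 pbw
Total batch = 579.9 pbw; LOI loss = 79.92 pbw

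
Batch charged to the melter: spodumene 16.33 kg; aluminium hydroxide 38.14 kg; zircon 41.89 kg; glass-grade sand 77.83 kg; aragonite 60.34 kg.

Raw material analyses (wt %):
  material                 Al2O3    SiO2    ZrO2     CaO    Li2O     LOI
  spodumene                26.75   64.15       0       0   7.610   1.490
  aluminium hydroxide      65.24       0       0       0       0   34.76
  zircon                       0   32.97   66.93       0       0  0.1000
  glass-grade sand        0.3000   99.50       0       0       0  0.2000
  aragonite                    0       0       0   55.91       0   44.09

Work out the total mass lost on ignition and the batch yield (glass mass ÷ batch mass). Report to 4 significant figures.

The working math carries full float precision end to end; the intermediate values are shown, with 4-significant-figure rounding, within the worked lines. Every reported figure includes exactly one rounding; derived quantities are carried from the weighed amounts at 194.2 kg of glass at full float precision (totals, yield, LOI, net glass mass, the five compositions), exactly as shown in problem or answer.
Ignition loss by material:
  spodumene: 16.33 × 0.01490 = 0.2433 kg
  aluminium hydroxide: 38.14 × 0.3476 = 13.26 kg
  zircon: 41.89 × 0.001000 = 0.04189 kg
  glass-grade sand: 77.83 × 0.002000 = 0.1557 kg
  aragonite: 60.34 × 0.4409 = 26.60 kg
Total LOI = 40.30 kg
Glass = batch − LOI = 234.5 − 40.30 = 194.2 kg

LOI loss = 40.30 kg; glass = 194.2 kg; yield = 82.82%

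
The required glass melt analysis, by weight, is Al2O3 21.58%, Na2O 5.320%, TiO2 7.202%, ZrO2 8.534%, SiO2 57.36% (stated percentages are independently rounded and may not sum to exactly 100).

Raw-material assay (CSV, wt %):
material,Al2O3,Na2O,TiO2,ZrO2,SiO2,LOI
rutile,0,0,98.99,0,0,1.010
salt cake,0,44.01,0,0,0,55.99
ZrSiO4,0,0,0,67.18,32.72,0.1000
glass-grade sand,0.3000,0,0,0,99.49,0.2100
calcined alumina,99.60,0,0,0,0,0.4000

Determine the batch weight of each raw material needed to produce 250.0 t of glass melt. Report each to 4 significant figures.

In-progress results are displayed, with 4-significant-figure rounding, at each printed step. All internal work keeps full float precision throughout; a single rounding yields every reported value — derived quantities, including yield, totals, ignition loss, five oxide percentages, net glass mass, are recomputed using the weight values per 250.0 t of glass in full precision as quoted within problem or answer.
Per-oxide target masses for 250.0 t glass melt:
  Al2O3: 21.58% × 250.0 = 53.95 t
  Na2O: 5.320% × 250.0 = 13.30 t
  TiO2: 7.202% × 250.0 = 18.00 t
  ZrO2: 8.534% × 250.0 = 21.34 t
  SiO2: 57.36% × 250.0 = 143.4 t
Mass-balance tally per oxide from the weights as reported, for the quoted basis mass (each sum matches its target mass up to rounding of the answer):
  Al2O3: 133.7·0.003000 + 53.76·0.9960 = 53.95 t (target 53.95 t)
  Na2O: 30.22·0.4401 = 13.30 t (target 13.30 t)
  TiO2: 18.19·0.9899 = 18.01 t (target 18.00 t)
  ZrO2: 31.76·0.6718 = 21.34 t (target 21.34 t)
  SiO2: 31.76·0.3272 + 133.7·0.9949 = 143.4 t (target 143.4 t)
Mass balance on the glass: batch total minus LOI = 250.0 t (summing oxide targets gives 250.0 t; stated basis 250.0 t — a pure rounding effect).
Batch grand total — Σ batch = 267.6 t; Σ batch·LOI gives LOI loss = 17.63 t; as yield: glass ÷ batch → 93.41%.

Batch per 250.0 t glass melt:
  rutile: 18.19 t
  salt cake: 30.22 t
  ZrSiO4: 31.76 t
  glass-grade sand: 133.7 t
  calcined alumina: 53.76 t
Total batch = 267.6 t; LOI loss = 17.63 t; yield = 93.41%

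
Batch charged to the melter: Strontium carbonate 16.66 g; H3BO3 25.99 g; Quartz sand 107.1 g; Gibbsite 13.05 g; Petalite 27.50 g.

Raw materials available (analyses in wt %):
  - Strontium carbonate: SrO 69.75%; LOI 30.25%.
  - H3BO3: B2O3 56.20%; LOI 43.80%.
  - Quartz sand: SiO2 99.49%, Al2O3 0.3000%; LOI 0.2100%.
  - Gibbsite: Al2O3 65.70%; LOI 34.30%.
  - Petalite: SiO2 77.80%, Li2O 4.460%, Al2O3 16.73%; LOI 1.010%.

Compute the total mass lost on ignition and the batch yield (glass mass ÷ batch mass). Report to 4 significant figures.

LOI loss = 21.40 g; glass = 168.9 g; yield = 88.75%

The working math keeps full precision at every stage — intermediates are printed rounded off to 4 significant figures when written out. Exactly one rounding goes into every reported value — all derived quantities, which include totals, ignition loss, yield, glass mass, five oxide percentages, are computed in exact precision, as set out in the question or the answer, from the weighed amounts for 168.9 g of glass.
Ignition loss by material:
  Strontium carbonate: 16.66 × 0.3025 = 5.040 g
  H3BO3: 25.99 × 0.4380 = 11.38 g
  Quartz sand: 107.1 × 0.002100 = 0.2249 g
  Gibbsite: 13.05 × 0.3430 = 4.476 g
  Petalite: 27.50 × 0.01010 = 0.2777 g
Total LOI = 21.40 g
Glass = batch − LOI = 190.3 − 21.40 = 168.9 g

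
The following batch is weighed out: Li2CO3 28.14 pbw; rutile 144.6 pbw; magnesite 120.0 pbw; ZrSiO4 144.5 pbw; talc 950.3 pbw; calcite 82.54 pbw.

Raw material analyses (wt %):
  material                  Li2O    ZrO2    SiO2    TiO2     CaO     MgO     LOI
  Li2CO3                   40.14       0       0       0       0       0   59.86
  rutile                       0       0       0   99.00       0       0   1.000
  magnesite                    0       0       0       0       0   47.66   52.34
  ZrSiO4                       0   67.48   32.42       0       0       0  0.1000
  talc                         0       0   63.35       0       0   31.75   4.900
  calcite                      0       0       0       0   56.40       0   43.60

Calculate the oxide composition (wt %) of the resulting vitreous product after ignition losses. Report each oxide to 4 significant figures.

In-progress results are printed (rounded to 4 significant digits) within the worked lines — all arithmetic keeps exact precision through every step; a single rounding completes every reported result. Derived quantities, which include the six compositions, glass mass, the yield, totals, LOI, are computed at exact precision, as they appear in the question or the answer, from the weighed amounts for 1306 pbw of glass.
Oxide-by-oxide delivered mass:
  Li2O: 28.14·0.4014 = 11.30 pbw
  ZrO2: 144.5·0.6748 = 97.51 pbw
  SiO2: 144.5·0.3242 + 950.3·0.6335 = 648.9 pbw
  TiO2: 144.6·0.9900 = 143.2 pbw
  CaO: 82.54·0.5640 = 46.55 pbw
  MgO: 120.0·0.4766 + 950.3·0.3175 = 358.9 pbw
LOI: 28.14·0.5986 + 144.6·0.01000 + 120.0·0.5234 + 144.5·0.001000 + 950.3·0.04900 + 82.54·0.4360 = 163.8 pbw
Net of LOI, the glass mass = 1470 − 163.8 = 1306 pbw (= the summed oxide contributions)
oxide / glass × 100 gives the wt %

Glass mass = 1306 pbw (batch 1470 − LOI 163.8).
Composition: Li2O 0.8647%, ZrO2 7.465%, SiO2 49.67%, TiO2 10.96%, CaO 3.564%, MgO 27.48%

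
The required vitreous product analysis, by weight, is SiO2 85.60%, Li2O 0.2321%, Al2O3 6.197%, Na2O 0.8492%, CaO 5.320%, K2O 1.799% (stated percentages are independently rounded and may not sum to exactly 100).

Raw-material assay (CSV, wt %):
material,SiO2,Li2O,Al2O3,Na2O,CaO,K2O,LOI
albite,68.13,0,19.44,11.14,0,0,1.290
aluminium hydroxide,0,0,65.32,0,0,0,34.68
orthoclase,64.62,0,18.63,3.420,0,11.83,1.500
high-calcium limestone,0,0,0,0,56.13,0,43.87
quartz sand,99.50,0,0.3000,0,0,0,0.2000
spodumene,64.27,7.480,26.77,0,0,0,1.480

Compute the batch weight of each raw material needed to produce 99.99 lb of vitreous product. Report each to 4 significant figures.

Every computation holds full precision from start to finish; in-progress results are shown (rounded to four significant digits) within the worked lines; exactly one rounding goes into each reported result — the derived quantities are rebuilt in exact precision (LOI, totals, net glass mass, six oxide percentages, yield) from the batch weights on 99.99 lb of glass exactly as shown in the problem or the answer.
Target masses of each oxide per 99.99 lb vitreous product:
  SiO2: 85.60% × 99.99 = 85.59 lb
  Li2O: 0.2321% × 99.99 = 0.2321 lb
  Al2O3: 6.197% × 99.99 = 6.196 lb
  Na2O: 0.8492% × 99.99 = 0.8491 lb
  CaO: 5.320% × 99.99 = 5.319 lb
  K2O: 1.799% × 99.99 = 1.799 lb
Sums-versus-targets review applying the batch weights above, for the quoted basis mass (delivered sums recover each target net of answer rounding effects):
  SiO2: 2.954·0.6813 + 15.21·0.6462 + 72.12·0.9950 + 3.103·0.6427 = 85.59 lb (target 85.59 lb)
  Li2O: 3.103·0.07480 = 0.2321 lb (target 0.2321 lb)
  Al2O3: 2.954·0.1944 + 2.667·0.6532 + 15.21·0.1863 + 72.12·0.003000 + 3.103·0.2677 = 6.197 lb (target 6.196 lb)
  Na2O: 2.954·0.1114 + 15.21·0.03420 = 0.8493 lb (target 0.8491 lb)
  CaO: 9.477·0.5613 = 5.319 lb (target 5.319 lb)
  K2O: 15.21·0.1183 = 1.799 lb (target 1.799 lb)
Mass balance on the glass: the batch minus its LOI: 99.99 lb (summing oxide targets gives 99.99 lb; the stated basis being 99.99 lb — a pure rounding effect).
Whole-batch sum: Σ batch = 105.5 lb; LOI loss = Σ batch·LOI = 5.539 lb; yield: glass divided by total = 94.75%.

Batch per 99.99 lb vitreous product:
  albite: 2.954 lb
  aluminium hydroxide: 2.667 lb
  orthoclase: 15.21 lb
  high-calcium limestone: 9.477 lb
  quartz sand: 72.12 lb
  spodumene: 3.103 lb
Total batch = 105.5 lb; LOI loss = 5.539 lb; yield = 94.75%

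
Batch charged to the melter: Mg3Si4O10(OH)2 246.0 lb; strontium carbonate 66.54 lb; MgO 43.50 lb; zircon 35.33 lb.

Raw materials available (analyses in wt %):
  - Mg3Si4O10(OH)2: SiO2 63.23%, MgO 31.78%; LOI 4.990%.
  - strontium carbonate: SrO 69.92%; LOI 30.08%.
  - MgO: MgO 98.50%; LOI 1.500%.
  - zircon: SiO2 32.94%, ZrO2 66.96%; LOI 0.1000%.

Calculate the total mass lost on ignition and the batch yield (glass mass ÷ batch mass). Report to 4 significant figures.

LOI loss = 32.98 lb; glass = 358.4 lb; yield = 91.57%

All internal work keeps full float precision at each step — values along the way are displayed, rounded to four significant digits, within the worked lines — a single rounding finalizes each reported result — the derived quantities (net glass mass, yield, the four compositions, totals, LOI) are carried in exact precision using the weight values at 358.4 lb of glass as written in the question or the answer.
Ignition loss by material:
  Mg3Si4O10(OH)2: 246.0 × 0.04990 = 12.28 lb
  strontium carbonate: 66.54 × 0.3008 = 20.02 lb
  MgO: 43.50 × 0.01500 = 0.6525 lb
  zircon: 35.33 × 0.001000 = 0.03533 lb
Total LOI = 32.98 lb
Glass = batch − LOI = 391.4 − 32.98 = 358.4 lb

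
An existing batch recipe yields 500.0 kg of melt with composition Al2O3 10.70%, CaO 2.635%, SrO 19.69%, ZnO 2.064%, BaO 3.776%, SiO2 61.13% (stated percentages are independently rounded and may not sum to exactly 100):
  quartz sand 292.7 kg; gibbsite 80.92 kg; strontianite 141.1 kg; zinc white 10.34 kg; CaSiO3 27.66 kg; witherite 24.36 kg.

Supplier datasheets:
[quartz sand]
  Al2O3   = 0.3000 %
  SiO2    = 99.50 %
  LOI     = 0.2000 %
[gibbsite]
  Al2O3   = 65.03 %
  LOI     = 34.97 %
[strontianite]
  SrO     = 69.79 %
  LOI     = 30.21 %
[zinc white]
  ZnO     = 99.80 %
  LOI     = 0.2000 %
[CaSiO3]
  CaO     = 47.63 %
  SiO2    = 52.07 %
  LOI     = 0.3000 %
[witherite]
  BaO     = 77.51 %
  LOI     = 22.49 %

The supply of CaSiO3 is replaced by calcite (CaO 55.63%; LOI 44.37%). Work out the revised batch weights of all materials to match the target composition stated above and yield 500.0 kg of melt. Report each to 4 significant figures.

Full float precision is held from first step to last. The intermediate values appear (rounded to four significant figures) in the working. A single rounding completes every reported number — all derived quantities, including net glass mass, ignition loss, six oxide percentages, the totals, yield, are carried using the weight values on 500.0 kg of glass at full precision, precisely as stated by the problem or the answer.
Target oxide masses per 500.0 kg melt:
  Al2O3: 10.70% × 500.0 = 53.50 kg
  CaO: 2.635% × 500.0 = 13.18 kg
  SrO: 19.69% × 500.0 = 98.45 kg
  ZnO: 2.064% × 500.0 = 10.32 kg
  BaO: 3.776% × 500.0 = 18.88 kg
  SiO2: 61.13% × 500.0 = 305.6 kg
Sums-versus-targets review using the reported weights, at the basis given (each sum matches its target mass net of answer rounding effects):
  Al2O3: 307.2·0.003000 + 80.85·0.6503 = 53.50 kg (target 53.50 kg)
  CaO: 23.68·0.5563 = 13.17 kg (target 13.18 kg)
  SrO: 141.1·0.6979 = 98.47 kg (target 98.45 kg)
  ZnO: 10.34·0.9980 = 10.32 kg (target 10.32 kg)
  BaO: 24.36·0.7751 = 18.88 kg (target 18.88 kg)
  SiO2: 307.2·0.9950 = 305.7 kg (target 305.6 kg)
Auditing the glass mass value: Σ batch − LOI loss = 500.0 kg (oxide target masses add up to 500.0 kg; against the stated basis, 500.0 kg — any gap is answer rounding).
Batch grand total — Σ batch = 587.5 kg; ignition loss, Σ(batch × LOI) = 87.52 kg; as yield: glass ÷ batch → 85.10%.

Revised batch per 500.0 kg melt:
  quartz sand: 307.2 kg
  gibbsite: 80.85 kg
  strontianite: 141.1 kg
  zinc white: 10.34 kg
  calcite: 23.68 kg
  witherite: 24.36 kg
Total batch = 587.5 kg; LOI loss = 87.52 kg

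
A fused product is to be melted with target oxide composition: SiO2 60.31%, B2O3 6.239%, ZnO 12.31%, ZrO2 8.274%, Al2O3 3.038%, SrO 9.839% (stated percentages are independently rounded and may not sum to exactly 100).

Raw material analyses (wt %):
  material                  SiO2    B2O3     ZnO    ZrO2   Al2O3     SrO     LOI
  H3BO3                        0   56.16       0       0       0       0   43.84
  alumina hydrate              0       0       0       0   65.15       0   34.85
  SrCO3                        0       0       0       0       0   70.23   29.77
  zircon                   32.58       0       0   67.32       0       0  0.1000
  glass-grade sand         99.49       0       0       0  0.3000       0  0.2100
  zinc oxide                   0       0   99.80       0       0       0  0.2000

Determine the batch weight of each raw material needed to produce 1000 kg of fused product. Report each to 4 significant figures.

All arithmetic maintains full float precision throughout; in-progress results are printed (rounded to 4 significant digits) as written — every reported number is rounded only once; all derived quantities (the totals, ignition loss, glass mass, the six compositions, yield) are re-derived using the weight values per 1000 kg of glass in full precision exactly as printed in the question or the answer.
Target masses of each oxide per 1000 kg fused product:
  SiO2: 60.31% × 1000 = 603.1 kg
  B2O3: 6.239% × 1000 = 62.39 kg
  ZnO: 12.31% × 1000 = 123.1 kg
  ZrO2: 8.274% × 1000 = 82.74 kg
  Al2O3: 3.038% × 1000 = 30.38 kg
  SrO: 9.839% × 1000 = 98.39 kg
Verifying the oxide balance with the batch weights as given, relative to the basis at hand (target by target, the sums agree net of answer rounding effects):
  SiO2: 122.9·0.3258 + 565.9·0.9949 = 603.1 kg (target 603.1 kg)
  B2O3: 111.1·0.5616 = 62.39 kg (target 62.39 kg)
  ZnO: 123.3·0.9980 = 123.1 kg (target 123.1 kg)
  ZrO2: 122.9·0.6732 = 82.74 kg (target 82.74 kg)
  Al2O3: 44.02·0.6515 + 565.9·0.003000 = 30.38 kg (target 30.38 kg)
  SrO: 140.1·0.7023 = 98.39 kg (target 98.39 kg)
Glass mass check: the batch minus its LOI: 1000 kg (oxide target masses add up to 1000 kg; basis as stated: 1000 kg — deltas are rounding alone).
Batch total: Σ batch = 1107 kg; Σ batch·LOI gives LOI loss = 107.3 kg; glass ÷ batch gives a yield of 90.31%.

Batch per 1000 kg fused product:
  H3BO3: 111.1 kg
  alumina hydrate: 44.02 kg
  SrCO3: 140.1 kg
  zircon: 122.9 kg
  glass-grade sand: 565.9 kg
  zinc oxide: 123.3 kg
Total batch = 1107 kg; LOI loss = 107.3 kg; yield = 90.31%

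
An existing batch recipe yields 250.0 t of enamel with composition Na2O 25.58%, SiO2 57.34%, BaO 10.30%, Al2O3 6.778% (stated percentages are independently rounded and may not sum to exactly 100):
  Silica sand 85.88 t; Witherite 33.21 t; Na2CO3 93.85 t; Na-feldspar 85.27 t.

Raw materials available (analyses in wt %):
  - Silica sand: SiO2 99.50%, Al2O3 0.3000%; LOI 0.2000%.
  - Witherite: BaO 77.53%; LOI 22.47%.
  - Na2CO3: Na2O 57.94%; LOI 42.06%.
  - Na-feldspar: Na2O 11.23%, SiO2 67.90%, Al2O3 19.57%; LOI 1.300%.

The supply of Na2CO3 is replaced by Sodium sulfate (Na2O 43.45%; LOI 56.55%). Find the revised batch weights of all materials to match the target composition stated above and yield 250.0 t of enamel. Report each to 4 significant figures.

Intermediates appear, rounded to four significant figures, as written. Each numeric step carries full float precision end to end — exactly one rounding is applied to each reported result. The derived quantities (the yield, the totals, glass mass, the four compositions, ignition loss) are recomputed in exact precision starting from the weights at 250.0 t of glass as they appear in the problem or the answer.
Per-oxide target masses for 250.0 t enamel:
  Na2O: 25.58% × 250.0 = 63.95 t
  SiO2: 57.34% × 250.0 = 143.4 t
  BaO: 10.30% × 250.0 = 25.75 t
  Al2O3: 6.778% × 250.0 = 16.94 t
Balance tally, oxide-wise, working from each reported weight, on the stated basis (sums match the target masses modulo rounding of the values):
  Na2O: 125.1·0.4345 + 85.27·0.1123 = 63.93 t (target 63.95 t)
  SiO2: 85.88·0.9950 + 85.27·0.6790 = 143.3 t (target 143.4 t)
  BaO: 33.21·0.7753 = 25.75 t (target 25.75 t)
  Al2O3: 85.88·0.003000 + 85.27·0.1957 = 16.94 t (target 16.94 t)
Glass-mass bookkeeping: batch total minus LOI = 250.0 t (per-oxide target masses sum to 250.0 t; with the basis standing at 250.0 t — deltas are rounding alone).
Total batch = Σ batch = 329.5 t; ignition loss, Σ(batch × LOI) = 79.49 t; yield, glass over the total, = 75.87%.

Revised batch per 250.0 t enamel:
  Silica sand: 85.88 t
  Witherite: 33.21 t
  Sodium sulfate: 125.1 t
  Na-feldspar: 85.27 t
Total batch = 329.5 t; LOI loss = 79.49 t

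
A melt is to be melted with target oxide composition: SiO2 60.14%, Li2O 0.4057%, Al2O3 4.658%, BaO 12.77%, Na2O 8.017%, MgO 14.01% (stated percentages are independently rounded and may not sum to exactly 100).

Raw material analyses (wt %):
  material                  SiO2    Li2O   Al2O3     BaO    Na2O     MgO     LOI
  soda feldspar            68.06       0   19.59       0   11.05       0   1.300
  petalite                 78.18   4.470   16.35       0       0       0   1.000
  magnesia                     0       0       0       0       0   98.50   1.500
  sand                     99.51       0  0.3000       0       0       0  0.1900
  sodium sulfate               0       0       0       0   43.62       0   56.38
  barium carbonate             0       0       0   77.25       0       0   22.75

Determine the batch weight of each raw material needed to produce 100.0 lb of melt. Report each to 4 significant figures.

Batch per 100.0 lb melt:
  soda feldspar: 15.55 lb
  petalite: 9.076 lb
  magnesia: 14.22 lb
  sand: 42.67 lb
  sodium sulfate: 14.44 lb
  barium carbonate: 16.53 lb
Total batch = 112.5 lb; LOI loss = 12.49 lb; yield = 88.90%

Values along the way appear, rounded to four significant digits, between the steps — the whole derivation holds full float precision at all times. Each reported figure sees exactly one rounding; all derived quantities (net glass mass, the totals, yield, the six compositions, ignition loss) are recomputed in full float precision using the weight values at 100.0 lb of glass as they appear in the problem or the answer.
Oxide-by-oxide targets in 100.0 lb melt:
  SiO2: 60.14% × 100.0 = 60.14 lb
  Li2O: 0.4057% × 100.0 = 0.4057 lb
  Al2O3: 4.658% × 100.0 = 4.658 lb
  BaO: 12.77% × 100.0 = 12.77 lb
  Na2O: 8.017% × 100.0 = 8.017 lb
  MgO: 14.01% × 100.0 = 14.01 lb
Per-oxide balance check with the batch weights as given, at the basis given (summed amounts equal target values up to rounding of the answer):
  SiO2: 15.55·0.6806 + 9.076·0.7818 + 42.67·0.9951 = 60.14 lb (target 60.14 lb)
  Li2O: 9.076·0.04470 = 0.4057 lb (target 0.4057 lb)
  Al2O3: 15.55·0.1959 + 9.076·0.1635 + 42.67·0.003000 = 4.658 lb (target 4.658 lb)
  BaO: 16.53·0.7725 = 12.77 lb (target 12.77 lb)
  Na2O: 15.55·0.1105 + 14.44·0.4362 = 8.017 lb (target 8.017 lb)
  MgO: 14.22·0.9850 = 14.01 lb (target 14.01 lb)
Auditing the glass mass value: net batch after ignition = 100.0 lb (oxide target masses add up to 100.0 lb; basis as stated: 100.0 lb — gaps are rounding artifacts).
Batch total: Σ batch = 112.5 lb; Σ batch·LOI gives LOI loss = 12.49 lb; yield, glass over the total, = 88.90%.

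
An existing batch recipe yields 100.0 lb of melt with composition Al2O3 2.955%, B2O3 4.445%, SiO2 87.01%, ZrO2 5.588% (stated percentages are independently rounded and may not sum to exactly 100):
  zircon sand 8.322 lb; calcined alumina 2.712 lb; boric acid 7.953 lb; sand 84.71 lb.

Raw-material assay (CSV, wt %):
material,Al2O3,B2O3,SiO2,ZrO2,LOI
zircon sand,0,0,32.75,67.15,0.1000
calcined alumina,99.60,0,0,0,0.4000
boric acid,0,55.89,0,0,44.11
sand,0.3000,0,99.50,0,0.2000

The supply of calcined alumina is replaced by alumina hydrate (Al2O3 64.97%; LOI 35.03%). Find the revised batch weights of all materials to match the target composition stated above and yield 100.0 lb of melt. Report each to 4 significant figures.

Revised batch per 100.0 lb melt:
  zircon sand: 8.322 lb
  alumina hydrate: 4.157 lb
  boric acid: 7.953 lb
  sand: 84.71 lb
Total batch = 105.1 lb; LOI loss = 5.142 lb

The working math holds exact precision throughout. Mid-chain values are displayed (rounded to 4 significant digits) across the worked steps. A single rounding finalizes every reported number; derived quantities (glass mass, the yield, ignition loss, totals, the four compositions) are computed using the weight values at 100.0 lb of glass in full float precision, precisely as stated by either problem or answer.
Target masses of each oxide per 100.0 lb melt:
  Al2O3: 2.955% × 100.0 = 2.955 lb
  B2O3: 4.445% × 100.0 = 4.445 lb
  SiO2: 87.01% × 100.0 = 87.01 lb
  ZrO2: 5.588% × 100.0 = 5.588 lb
Checking each oxide sum from the weights as reported, under the basis named above (summed amounts equal target values inside rounding margins):
  Al2O3: 4.157·0.6497 + 84.71·0.003000 = 2.955 lb (target 2.955 lb)
  B2O3: 7.953·0.5589 = 4.445 lb (target 4.445 lb)
  SiO2: 8.322·0.3275 + 84.71·0.9950 = 87.01 lb (target 87.01 lb)
  ZrO2: 8.322·0.6715 = 5.588 lb (target 5.588 lb)
Glass-mass sanity pass: total batch − LOI = 100.0 lb (oxide target masses add up to 100.0 lb; versus the stated basis of 100.0 lb — deltas are rounding alone).
Whole-batch sum: Σ batch = 105.1 lb; LOI removed, Σ of batch·LOI: 5.142 lb; yield: glass divided by total = 95.11%.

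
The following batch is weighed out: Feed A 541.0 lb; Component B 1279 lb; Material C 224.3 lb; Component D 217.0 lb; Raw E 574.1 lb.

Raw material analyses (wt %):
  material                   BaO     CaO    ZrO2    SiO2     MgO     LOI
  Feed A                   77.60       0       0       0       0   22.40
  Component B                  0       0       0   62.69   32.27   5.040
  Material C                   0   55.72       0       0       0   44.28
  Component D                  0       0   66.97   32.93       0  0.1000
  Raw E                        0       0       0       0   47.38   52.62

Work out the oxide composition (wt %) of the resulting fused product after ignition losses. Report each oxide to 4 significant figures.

Glass mass = 2248 lb (batch 2835 − LOI 587.3).
Composition: BaO 18.67%, CaO 5.559%, ZrO2 6.464%, SiO2 38.84%, MgO 30.46%

The whole derivation keeps full precision from first step to last — working values are rounded off to 4 significant digits when displayed. A single rounding finalizes every reported figure; derived quantities, which include the yield, five oxide percentages, the totals, ignition loss, glass mass, are carried in exact precision, precisely as stated by problem or answer, starting from the weights per 2248 lb of glass.
Oxide masses out of the charge:
  BaO: 541.0·0.7760 = 419.8 lb
  CaO: 224.3·0.5572 = 125.0 lb
  ZrO2: 217.0·0.6697 = 145.3 lb
  SiO2: 1279·0.6269 + 217.0·0.3293 = 873.3 lb
  MgO: 1279·0.3227 + 574.1·0.4738 = 684.7 lb
LOI: 541.0·0.2240 + 1279·0.05040 + 224.3·0.4428 + 217.0·0.001000 + 574.1·0.5262 = 587.3 lb
Glass mass = batch − LOI = 2835 − 587.3 = 2248 lb (equal to the oxide-mass sum)
percent by weight: oxide/glass ×100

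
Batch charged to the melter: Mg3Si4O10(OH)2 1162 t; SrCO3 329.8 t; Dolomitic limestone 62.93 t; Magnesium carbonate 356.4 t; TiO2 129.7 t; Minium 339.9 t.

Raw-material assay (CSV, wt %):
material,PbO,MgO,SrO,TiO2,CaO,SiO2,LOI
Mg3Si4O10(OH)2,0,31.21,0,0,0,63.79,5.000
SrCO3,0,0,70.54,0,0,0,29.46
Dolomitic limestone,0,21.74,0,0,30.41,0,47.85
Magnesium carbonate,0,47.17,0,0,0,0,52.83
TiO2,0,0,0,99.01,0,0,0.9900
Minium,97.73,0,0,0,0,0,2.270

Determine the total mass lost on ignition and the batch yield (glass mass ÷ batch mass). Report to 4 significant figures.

Working values are printed with 4-significant-digit rounding across the worked steps — all arithmetic carries exact precision from first step to last. Every reported value takes exactly one rounding. Derived quantities, including six oxide percentages, glass mass, the yield, ignition loss, the totals, are computed from the weighed amounts at 1998 t of glass at full precision, as set out in problem or answer.
Material-by-material LOI:
  Mg3Si4O10(OH)2: 1162 × 0.05000 = 58.10 t
  SrCO3: 329.8 × 0.2946 = 97.16 t
  Dolomitic limestone: 62.93 × 0.4785 = 30.11 t
  Magnesium carbonate: 356.4 × 0.5283 = 188.3 t
  TiO2: 129.7 × 0.009900 = 1.284 t
  Minium: 339.9 × 0.02270 = 7.716 t
Total LOI = 382.7 t
Glass = batch − LOI = 2381 − 382.7 = 1998 t

LOI loss = 382.7 t; glass = 1998 t; yield = 83.93%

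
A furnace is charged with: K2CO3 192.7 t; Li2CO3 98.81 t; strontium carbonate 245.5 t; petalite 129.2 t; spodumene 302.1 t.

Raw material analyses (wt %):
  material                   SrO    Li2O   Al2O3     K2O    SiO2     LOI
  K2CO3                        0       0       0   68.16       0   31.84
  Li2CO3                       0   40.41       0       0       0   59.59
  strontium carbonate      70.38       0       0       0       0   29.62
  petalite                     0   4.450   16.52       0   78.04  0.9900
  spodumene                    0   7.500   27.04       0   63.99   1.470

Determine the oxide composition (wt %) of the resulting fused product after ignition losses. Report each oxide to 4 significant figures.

The intermediate values are displayed rounded to 4 significant digits on the page — every computation carries full precision throughout — each reported value is rounded just once. The derived quantities, including totals, net glass mass, the yield, ignition loss, the five compositions, are rebuilt from the batch weights per 769.6 t of glass at full precision as given in either problem or answer.
Mass of each oxide from the mix:
  SrO: 245.5·0.7038 = 172.8 t
  Li2O: 98.81·0.4041 + 129.2·0.04450 + 302.1·0.07500 = 68.34 t
  Al2O3: 129.2·0.1652 + 302.1·0.2704 = 103.0 t
  K2O: 192.7·0.6816 = 131.3 t
  SiO2: 129.2·0.7804 + 302.1·0.6399 = 294.1 t
LOI: 192.7·0.3184 + 98.81·0.5959 + 245.5·0.2962 + 129.2·0.009900 + 302.1·0.01470 = 198.7 t
Net of LOI, the glass mass = 968.3 − 198.7 = 769.6 t (equal to the oxide-mass sum)
percent share: oxide ÷ glass, ×100

Glass mass = 769.6 t (batch 968.3 − LOI 198.7).
Composition: SrO 22.45%, Li2O 8.879%, Al2O3 13.39%, K2O 17.07%, SiO2 38.22%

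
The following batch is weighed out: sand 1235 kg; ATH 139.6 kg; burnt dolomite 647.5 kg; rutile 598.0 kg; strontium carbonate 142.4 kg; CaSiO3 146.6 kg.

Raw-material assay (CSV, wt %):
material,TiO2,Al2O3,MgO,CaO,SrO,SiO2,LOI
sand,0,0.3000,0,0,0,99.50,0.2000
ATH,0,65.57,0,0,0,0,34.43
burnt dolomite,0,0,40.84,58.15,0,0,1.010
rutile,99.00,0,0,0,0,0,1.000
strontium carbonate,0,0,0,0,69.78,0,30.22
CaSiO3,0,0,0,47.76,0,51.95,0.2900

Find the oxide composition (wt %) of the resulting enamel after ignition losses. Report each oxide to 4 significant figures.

Intermediates are printed rounded to 4 significant figures at each printed step — every computation holds exact precision through every step; each reported number takes a single rounding; all derived quantities, including the totals, the six compositions, LOI, the yield, net glass mass, are rebuilt using the weight values at 2803 kg of glass in full precision, precisely as stated by either problem or answer.
Oxide-by-oxide delivered mass:
  TiO2: 598.0·0.9900 = 592.0 kg
  Al2O3: 1235·0.003000 + 139.6·0.6557 = 95.24 kg
  MgO: 647.5·0.4084 = 264.4 kg
  CaO: 647.5·0.5815 + 146.6·0.4776 = 446.5 kg
  SrO: 142.4·0.6978 = 99.37 kg
  SiO2: 1235·0.9950 + 146.6·0.5195 = 1305 kg
LOI: 1235·0.002000 + 139.6·0.3443 + 647.5·0.01010 + 598.0·0.01000 + 142.4·0.3022 + 146.6·0.002900 = 106.5 kg
Glass = total batch minus LOI = 2909 − 106.5 = 2803 kg (= the summed oxide contributions)
percent by weight: oxide/glass ×100

Glass mass = 2803 kg (batch 2909 − LOI 106.5).
Composition: TiO2 21.12%, Al2O3 3.398%, MgO 9.436%, CaO 15.93%, SrO 3.546%, SiO2 46.56%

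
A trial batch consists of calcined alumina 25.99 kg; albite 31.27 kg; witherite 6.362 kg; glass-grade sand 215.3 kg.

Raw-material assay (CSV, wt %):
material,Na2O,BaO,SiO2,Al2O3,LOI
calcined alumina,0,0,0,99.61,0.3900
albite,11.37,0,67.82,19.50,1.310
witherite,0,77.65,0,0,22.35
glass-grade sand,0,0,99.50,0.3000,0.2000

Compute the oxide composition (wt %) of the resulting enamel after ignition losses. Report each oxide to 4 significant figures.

Working values are printed, with 4-significant-digit rounding, in the working; the whole derivation holds exact precision throughout. Each reported value includes exactly one rounding — derived quantities (glass mass, four oxide percentages, totals, ignition loss, yield) are rebuilt in exact precision using the weight values for 276.6 kg of glass as given in problem or answer.
Per-oxide mass from batch:
  Na2O: 31.27·0.1137 = 3.555 kg
  BaO: 6.362·0.7765 = 4.940 kg
  SiO2: 31.27·0.6782 + 215.3·0.9950 = 235.4 kg
  Al2O3: 25.99·0.9961 + 31.27·0.1950 + 215.3·0.003000 = 32.63 kg
LOI: 25.99·0.003900 + 31.27·0.01310 + 6.362·0.2235 + 215.3·0.002000 = 2.364 kg
Glass = total batch minus LOI = 278.9 − 2.364 = 276.6 kg (= the summed oxide contributions)
percent by weight: oxide/glass ×100

Glass mass = 276.6 kg (batch 278.9 − LOI 2.364).
Composition: Na2O 1.286%, BaO 1.786%, SiO2 85.13%, Al2O3 11.80%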